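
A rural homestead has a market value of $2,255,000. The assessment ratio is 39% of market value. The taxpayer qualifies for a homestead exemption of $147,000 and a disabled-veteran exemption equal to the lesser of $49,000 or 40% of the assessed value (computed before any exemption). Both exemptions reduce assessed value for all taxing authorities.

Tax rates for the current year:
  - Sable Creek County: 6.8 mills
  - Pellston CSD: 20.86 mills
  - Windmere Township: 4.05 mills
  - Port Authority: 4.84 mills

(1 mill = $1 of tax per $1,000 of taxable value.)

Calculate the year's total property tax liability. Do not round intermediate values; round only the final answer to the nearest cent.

$24,980.10

Assessed value = $2,255,000 × 0.39 = $879,450
Disabled-veteran exemption = min($49,000, 40% × $879,450) = min($49,000, $351,780) = $49,000 (dollar cap binds)
Taxable value = $879,450 − $147,000 − $49,000 = $683,450
Sable Creek County: $683,450 × 0.0068 = $4,647.46
Pellston CSD: $683,450 × 0.02086 = $14,256.767
Windmere Township: $683,450 × 0.00405 = $2,767.9725
Port Authority: $683,450 × 0.00484 = $3,307.898
Total = $24,980.0975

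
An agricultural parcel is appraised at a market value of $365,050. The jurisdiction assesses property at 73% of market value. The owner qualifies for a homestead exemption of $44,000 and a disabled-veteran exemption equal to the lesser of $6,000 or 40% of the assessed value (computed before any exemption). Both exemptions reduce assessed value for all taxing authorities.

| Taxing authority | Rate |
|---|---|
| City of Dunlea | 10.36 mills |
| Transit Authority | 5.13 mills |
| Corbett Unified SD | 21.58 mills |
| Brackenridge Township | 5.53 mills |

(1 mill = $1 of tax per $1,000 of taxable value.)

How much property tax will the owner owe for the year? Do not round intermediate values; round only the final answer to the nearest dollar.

Assessed value = $365,050 × 0.73 = $266,486.5
Disabled-veteran exemption = min($6,000, 40% × $266,486.5) = min($6,000, $106,594.6) = $6,000 (dollar cap binds)
Taxable value = $266,486.5 − $44,000 − $6,000 = $216,486.5
City of Dunlea: $216,486.5 × 0.01036 = $2,242.80014
Transit Authority: $216,486.5 × 0.00513 = $1,110.575745
Corbett Unified SD: $216,486.5 × 0.02158 = $4,671.77867
Brackenridge Township: $216,486.5 × 0.00553 = $1,197.170345
Total = $9,222.3249

$9,222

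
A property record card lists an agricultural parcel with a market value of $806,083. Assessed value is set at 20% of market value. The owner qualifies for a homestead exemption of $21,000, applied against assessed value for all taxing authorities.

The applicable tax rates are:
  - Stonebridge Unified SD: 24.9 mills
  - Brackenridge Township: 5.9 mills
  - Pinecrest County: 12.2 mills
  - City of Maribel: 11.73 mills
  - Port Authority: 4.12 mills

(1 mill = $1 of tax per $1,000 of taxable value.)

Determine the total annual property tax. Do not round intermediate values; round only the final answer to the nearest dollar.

Assessed value = $806,083 × 0.2 = $161,216.6
Taxable value = $161,216.6 − $21,000 = $140,216.6
Stonebridge Unified SD: $140,216.6 × 0.0249 = $3,491.39334
Brackenridge Township: $140,216.6 × 0.0059 = $827.27794
Pinecrest County: $140,216.6 × 0.0122 = $1,710.64252
City of Maribel: $140,216.6 × 0.01173 = $1,644.740718
Port Authority: $140,216.6 × 0.00412 = $577.692392
Total = $3,491.39334 + $827.27794 + $1,710.64252 + $1,644.740718 + $577.692392 = $8,251.74691

$8,252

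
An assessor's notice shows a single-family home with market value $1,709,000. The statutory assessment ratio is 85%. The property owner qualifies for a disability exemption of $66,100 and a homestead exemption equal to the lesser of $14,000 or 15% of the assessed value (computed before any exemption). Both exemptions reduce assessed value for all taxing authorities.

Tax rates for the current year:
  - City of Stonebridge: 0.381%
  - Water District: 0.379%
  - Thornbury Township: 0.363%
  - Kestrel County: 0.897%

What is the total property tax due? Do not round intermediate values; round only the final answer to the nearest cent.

$27,725.51

Assessed value = $1,709,000 × 0.85 = $1,452,650
Homestead exemption = min($14,000, 15% × $1,452,650) = min($14,000, $217,897.5) = $14,000 (dollar cap binds)
Taxable value = $1,452,650 − $66,100 − $14,000 = $1,372,550
City of Stonebridge: $1,372,550 × 0.00381 = $5,229.4155
Water District: $1,372,550 × 0.00379 = $5,201.9645
Thornbury Township: $1,372,550 × 0.00363 = $4,982.3565
Kestrel County: $1,372,550 × 0.00897 = $12,311.7735
Total = $27,725.51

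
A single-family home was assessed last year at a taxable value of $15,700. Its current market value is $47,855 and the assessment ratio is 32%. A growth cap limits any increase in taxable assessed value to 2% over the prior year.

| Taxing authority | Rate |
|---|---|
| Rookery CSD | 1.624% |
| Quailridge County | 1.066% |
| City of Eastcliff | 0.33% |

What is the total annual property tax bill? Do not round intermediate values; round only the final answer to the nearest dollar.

$462

Uncapped assessed value = $47,855 × 0.32 = $15,313.6
Cap limit = $15,700 × 1.02 = $16,014
Taxable assessed value = min($15,313.6, $16,014) = $15,313.6 (cap does not bind)
Rookery CSD: $15,313.6 × 0.01624 = $248.692864
Quailridge County: $15,313.6 × 0.01066 = $163.242976
City of Eastcliff: $15,313.6 × 0.0033 = $50.53488
Total = $462.47072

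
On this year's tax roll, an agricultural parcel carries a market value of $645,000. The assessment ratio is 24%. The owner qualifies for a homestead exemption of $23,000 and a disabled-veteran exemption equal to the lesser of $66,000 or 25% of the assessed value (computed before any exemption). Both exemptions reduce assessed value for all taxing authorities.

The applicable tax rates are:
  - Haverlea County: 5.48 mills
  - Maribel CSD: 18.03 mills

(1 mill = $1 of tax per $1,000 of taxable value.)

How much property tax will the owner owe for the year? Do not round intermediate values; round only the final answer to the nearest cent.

$2,188.78

Assessed value = $645,000 × 0.24 = $154,800
Disabled-veteran exemption = min($66,000, 25% × $154,800) = min($66,000, $38,700) = $38,700 (percentage binds)
Taxable value = $154,800 − $23,000 − $38,700 = $93,100
Haverlea County: $93,100 × 0.00548 = $510.188
Maribel CSD: $93,100 × 0.01803 = $1,678.593
Total = $2,188.781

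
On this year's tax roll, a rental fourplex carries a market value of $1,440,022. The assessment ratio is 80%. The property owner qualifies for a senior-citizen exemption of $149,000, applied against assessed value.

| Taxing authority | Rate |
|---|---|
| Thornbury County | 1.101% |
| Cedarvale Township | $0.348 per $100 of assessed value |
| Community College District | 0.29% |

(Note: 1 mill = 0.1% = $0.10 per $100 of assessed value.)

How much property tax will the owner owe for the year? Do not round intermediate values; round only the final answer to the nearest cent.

$17,442.48

Assessed value = $1,440,022 × 0.8 = $1,152,017.6
Taxable value = $1,152,017.6 − $149,000 = $1,003,017.6
Thornbury County: $1,003,017.6 × 0.01101 = $11,043.223776
Cedarvale Township: $1,003,017.6 × 0.00348 = $3,490.501248
Community College District: $1,003,017.6 × 0.0029 = $2,908.75104
Total = $17,442.476064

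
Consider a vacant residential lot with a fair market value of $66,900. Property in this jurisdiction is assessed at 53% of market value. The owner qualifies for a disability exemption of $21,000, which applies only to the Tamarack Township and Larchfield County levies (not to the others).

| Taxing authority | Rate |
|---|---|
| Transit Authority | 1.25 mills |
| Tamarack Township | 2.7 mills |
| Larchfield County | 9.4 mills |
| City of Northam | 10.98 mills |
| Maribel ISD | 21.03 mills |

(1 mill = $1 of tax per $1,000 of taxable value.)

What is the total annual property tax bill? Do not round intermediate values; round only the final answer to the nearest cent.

Assessed value = $66,900 × 0.53 = $35,457
Transit Authority: $35,457 × 0.00125 = $44.32125
Tamarack Township: ($35,457 − $21,000) × 0.0027 = $14,457 × 0.0027 = $39.0339
Larchfield County: ($35,457 − $21,000) × 0.0094 = $14,457 × 0.0094 = $135.8958
City of Northam: $35,457 × 0.01098 = $389.31786
Maribel ISD: $35,457 × 0.02103 = $745.66071
Total = $1,354.22952

$1,354.23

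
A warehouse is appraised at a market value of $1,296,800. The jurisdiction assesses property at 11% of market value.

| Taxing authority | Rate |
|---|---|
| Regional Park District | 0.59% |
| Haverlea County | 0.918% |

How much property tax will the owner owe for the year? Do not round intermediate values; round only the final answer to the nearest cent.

Assessed value = $1,296,800 × 0.11 = $142,648
Regional Park District: $142,648 × 0.0059 = $841.6232
Haverlea County: $142,648 × 0.00918 = $1,309.50864
Total = $841.6232 + $1,309.50864 = $2,151.13184

$2,151.13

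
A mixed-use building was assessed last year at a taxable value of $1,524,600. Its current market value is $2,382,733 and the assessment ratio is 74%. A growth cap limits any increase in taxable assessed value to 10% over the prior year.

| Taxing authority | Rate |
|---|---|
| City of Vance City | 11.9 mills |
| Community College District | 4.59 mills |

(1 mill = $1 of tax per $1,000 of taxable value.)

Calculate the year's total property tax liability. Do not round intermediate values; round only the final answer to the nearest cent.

$27,654.72

Uncapped assessed value = $2,382,733 × 0.74 = $1,763,222.42
Cap limit = $1,524,600 × 1.1 = $1,677,060
Taxable assessed value = min($1,763,222.42, $1,677,060) = $1,677,060 (cap binds)
City of Vance City: $1,677,060 × 0.0119 = $19,957.014
Community College District: $1,677,060 × 0.00459 = $7,697.7054
Total = $27,654.7194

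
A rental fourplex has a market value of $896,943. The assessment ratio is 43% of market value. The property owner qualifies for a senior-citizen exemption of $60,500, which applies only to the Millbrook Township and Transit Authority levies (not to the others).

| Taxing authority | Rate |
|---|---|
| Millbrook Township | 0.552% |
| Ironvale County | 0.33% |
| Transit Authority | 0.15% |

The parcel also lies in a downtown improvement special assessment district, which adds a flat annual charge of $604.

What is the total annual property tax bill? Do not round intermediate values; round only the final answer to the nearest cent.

Assessed value = $896,943 × 0.43 = $385,685.49
Millbrook Township: ($385,685.49 − $60,500) × 0.00552 = $325,185.49 × 0.00552 = $1,795.0239048
Ironvale County: $385,685.49 × 0.0033 = $1,272.762117
Transit Authority: ($385,685.49 − $60,500) × 0.0015 = $325,185.49 × 0.0015 = $487.778235
Levies subtotal = $3,555.5642568
Total = $3,555.5642568 + $604 = $4,159.5642568

$4,159.56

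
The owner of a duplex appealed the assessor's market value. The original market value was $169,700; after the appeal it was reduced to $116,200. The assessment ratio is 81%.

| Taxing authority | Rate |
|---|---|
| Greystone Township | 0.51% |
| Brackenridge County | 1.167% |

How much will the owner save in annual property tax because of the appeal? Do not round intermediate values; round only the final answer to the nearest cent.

$726.73

Old assessed value = $169,700 × 0.81 = $137,457
New assessed value = $116,200 × 0.81 = $94,122
Combined rate = 0.0051 + 0.01167 = 0.01677
Old tax = $137,457 × 0.01677 = $2,305.15389
New tax = $94,122 × 0.01677 = $1,578.42594
Reduction = $2,305.15389 − $1,578.42594 = $726.72795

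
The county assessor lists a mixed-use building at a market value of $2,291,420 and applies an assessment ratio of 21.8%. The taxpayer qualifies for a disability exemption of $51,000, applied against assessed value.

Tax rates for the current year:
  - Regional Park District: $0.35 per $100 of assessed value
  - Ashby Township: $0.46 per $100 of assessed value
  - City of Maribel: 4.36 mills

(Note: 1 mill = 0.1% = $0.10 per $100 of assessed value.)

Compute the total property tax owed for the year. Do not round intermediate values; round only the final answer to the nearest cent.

$5,588.68

Assessed value = $2,291,420 × 0.218 = $499,529.56
Taxable value = $499,529.56 − $51,000 = $448,529.56
Regional Park District: $448,529.56 × 0.0035 = $1,569.85346
Ashby Township: $448,529.56 × 0.0046 = $2,063.235976
City of Maribel: $448,529.56 × 0.00436 = $1,955.5888816
Total = $5,588.6783176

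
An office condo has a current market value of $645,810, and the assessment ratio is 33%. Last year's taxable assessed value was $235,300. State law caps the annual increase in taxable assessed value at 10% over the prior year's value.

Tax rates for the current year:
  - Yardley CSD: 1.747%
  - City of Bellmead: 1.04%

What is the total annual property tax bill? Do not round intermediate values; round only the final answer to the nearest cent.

Uncapped assessed value = $645,810 × 0.33 = $213,117.3
Cap limit = $235,300 × 1.1 = $258,830
Taxable assessed value = min($213,117.3, $258,830) = $213,117.3 (cap does not bind)
Yardley CSD: $213,117.3 × 0.01747 = $3,723.159231
City of Bellmead: $213,117.3 × 0.0104 = $2,216.41992
Total = $5,939.579151

$5,939.58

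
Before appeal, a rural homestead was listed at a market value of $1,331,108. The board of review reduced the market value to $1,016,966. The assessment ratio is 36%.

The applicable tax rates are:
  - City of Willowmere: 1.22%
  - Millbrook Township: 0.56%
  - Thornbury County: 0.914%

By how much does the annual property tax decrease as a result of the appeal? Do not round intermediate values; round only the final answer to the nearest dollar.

$3,047

Old assessed value = $1,331,108 × 0.36 = $479,198.88
New assessed value = $1,016,966 × 0.36 = $366,107.76
Combined rate = 0.0122 + 0.0056 + 0.00914 = 0.02694
Old tax = $479,198.88 × 0.02694 = $12,909.6178272
New tax = $366,107.76 × 0.02694 = $9,862.9430544
Reduction = $12,909.6178272 − $9,862.9430544 = $3,046.6747728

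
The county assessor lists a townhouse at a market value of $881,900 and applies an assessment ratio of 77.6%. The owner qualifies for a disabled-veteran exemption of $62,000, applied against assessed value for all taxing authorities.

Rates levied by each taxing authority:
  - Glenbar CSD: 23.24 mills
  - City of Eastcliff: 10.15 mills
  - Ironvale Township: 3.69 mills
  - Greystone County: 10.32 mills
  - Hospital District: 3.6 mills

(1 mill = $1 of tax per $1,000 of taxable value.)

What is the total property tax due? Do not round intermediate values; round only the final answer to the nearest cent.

$31,740.07

Assessed value = $881,900 × 0.776 = $684,354.4
Taxable value = $684,354.4 − $62,000 = $622,354.4
Glenbar CSD: $622,354.4 × 0.02324 = $14,463.516256
City of Eastcliff: $622,354.4 × 0.01015 = $6,316.89716
Ironvale Township: $622,354.4 × 0.00369 = $2,296.487736
Greystone County: $622,354.4 × 0.01032 = $6,422.697408
Hospital District: $622,354.4 × 0.0036 = $2,240.47584
Total = $14,463.516256 + $6,316.89716 + $2,296.487736 + $6,422.697408 + $2,240.47584 = $31,740.0744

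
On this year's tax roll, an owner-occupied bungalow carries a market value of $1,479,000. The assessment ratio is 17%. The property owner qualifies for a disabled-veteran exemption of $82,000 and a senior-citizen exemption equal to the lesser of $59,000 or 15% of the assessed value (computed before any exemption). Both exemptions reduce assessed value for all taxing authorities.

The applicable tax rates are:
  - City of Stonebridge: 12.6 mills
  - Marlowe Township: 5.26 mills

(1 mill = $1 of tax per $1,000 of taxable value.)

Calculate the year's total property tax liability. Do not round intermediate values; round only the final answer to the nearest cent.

$2,352.44

Assessed value = $1,479,000 × 0.17 = $251,430
Senior-citizen exemption = min($59,000, 15% × $251,430) = min($59,000, $37,714.5) = $37,714.5 (percentage binds)
Taxable value = $251,430 − $82,000 − $37,714.5 = $131,715.5
City of Stonebridge: $131,715.5 × 0.0126 = $1,659.6153
Marlowe Township: $131,715.5 × 0.00526 = $692.82353
Total = $2,352.43883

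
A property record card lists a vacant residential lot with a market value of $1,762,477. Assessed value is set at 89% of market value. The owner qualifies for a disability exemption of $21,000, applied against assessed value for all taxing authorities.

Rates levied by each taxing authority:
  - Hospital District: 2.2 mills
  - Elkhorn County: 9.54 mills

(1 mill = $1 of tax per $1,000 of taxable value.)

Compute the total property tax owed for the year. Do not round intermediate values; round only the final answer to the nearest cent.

$18,168.88

Assessed value = $1,762,477 × 0.89 = $1,568,604.53
Taxable value = $1,568,604.53 − $21,000 = $1,547,604.53
Hospital District: $1,547,604.53 × 0.0022 = $3,404.729966
Elkhorn County: $1,547,604.53 × 0.00954 = $14,764.1472162
Total = $3,404.729966 + $14,764.1472162 = $18,168.8771822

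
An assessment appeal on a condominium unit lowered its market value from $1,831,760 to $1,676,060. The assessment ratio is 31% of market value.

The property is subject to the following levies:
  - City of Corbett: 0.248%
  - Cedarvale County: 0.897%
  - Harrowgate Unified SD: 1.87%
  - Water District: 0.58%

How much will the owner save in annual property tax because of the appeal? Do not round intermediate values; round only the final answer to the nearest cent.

$1,735.20

Old assessed value = $1,831,760 × 0.31 = $567,845.6
New assessed value = $1,676,060 × 0.31 = $519,578.6
Combined rate = 0.00248 + 0.00897 + 0.0187 + 0.0058 = 0.03595
Old tax = $567,845.6 × 0.03595 = $20,414.04932
New tax = $519,578.6 × 0.03595 = $18,678.85067
Reduction = $20,414.04932 − $18,678.85067 = $1,735.19865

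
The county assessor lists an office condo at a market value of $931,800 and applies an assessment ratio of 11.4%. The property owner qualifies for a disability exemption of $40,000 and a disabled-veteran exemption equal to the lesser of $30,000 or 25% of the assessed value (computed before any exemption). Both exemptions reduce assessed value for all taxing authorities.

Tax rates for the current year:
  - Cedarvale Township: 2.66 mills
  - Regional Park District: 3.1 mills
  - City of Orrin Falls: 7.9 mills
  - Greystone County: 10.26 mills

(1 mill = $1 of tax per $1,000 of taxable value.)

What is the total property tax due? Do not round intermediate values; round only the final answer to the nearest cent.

$948.88

Assessed value = $931,800 × 0.114 = $106,225.2
Disabled-veteran exemption = min($30,000, 25% × $106,225.2) = min($30,000, $26,556.3) = $26,556.3 (percentage binds)
Taxable value = $106,225.2 − $40,000 − $26,556.3 = $39,668.9
Cedarvale Township: $39,668.9 × 0.00266 = $105.519274
Regional Park District: $39,668.9 × 0.0031 = $122.97359
City of Orrin Falls: $39,668.9 × 0.0079 = $313.38431
Greystone County: $39,668.9 × 0.01026 = $407.002914
Total = $948.880088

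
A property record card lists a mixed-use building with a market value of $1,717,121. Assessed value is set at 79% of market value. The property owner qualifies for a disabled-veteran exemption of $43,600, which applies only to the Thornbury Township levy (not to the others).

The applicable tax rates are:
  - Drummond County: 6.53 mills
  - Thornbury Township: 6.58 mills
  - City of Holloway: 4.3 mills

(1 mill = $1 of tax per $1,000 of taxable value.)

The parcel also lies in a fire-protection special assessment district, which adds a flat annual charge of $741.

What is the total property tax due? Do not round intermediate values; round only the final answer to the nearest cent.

$24,071.22

Assessed value = $1,717,121 × 0.79 = $1,356,525.59
Drummond County: $1,356,525.59 × 0.00653 = $8,858.1121027
Thornbury Township: ($1,356,525.59 − $43,600) × 0.00658 = $1,312,925.59 × 0.00658 = $8,639.0503822
City of Holloway: $1,356,525.59 × 0.0043 = $5,833.060037
Levies subtotal = $23,330.2225219
Total = $23,330.2225219 + $741 = $24,071.2225219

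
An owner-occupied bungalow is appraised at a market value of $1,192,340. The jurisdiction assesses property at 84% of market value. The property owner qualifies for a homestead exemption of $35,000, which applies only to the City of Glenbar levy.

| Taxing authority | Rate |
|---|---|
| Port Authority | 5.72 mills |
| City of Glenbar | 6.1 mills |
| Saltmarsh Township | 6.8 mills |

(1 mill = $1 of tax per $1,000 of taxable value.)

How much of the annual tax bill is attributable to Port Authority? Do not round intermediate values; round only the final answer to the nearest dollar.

Assessed value = $1,192,340 × 0.84 = $1,001,565.6
Port Authority taxable value = $1,001,565.6 (exemption does not apply)
Port Authority levy = $1,001,565.6 × 0.00572 = $5,728.955232

$5,729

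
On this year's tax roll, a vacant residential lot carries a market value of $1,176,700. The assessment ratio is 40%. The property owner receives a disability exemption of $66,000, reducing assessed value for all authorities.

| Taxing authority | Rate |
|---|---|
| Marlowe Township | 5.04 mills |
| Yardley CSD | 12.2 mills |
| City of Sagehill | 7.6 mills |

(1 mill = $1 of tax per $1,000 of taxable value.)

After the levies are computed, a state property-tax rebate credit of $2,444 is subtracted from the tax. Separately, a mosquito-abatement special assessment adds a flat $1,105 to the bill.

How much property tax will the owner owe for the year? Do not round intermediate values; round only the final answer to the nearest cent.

Assessed value = $1,176,700 × 0.4 = $470,680
Taxable value = $470,680 − $66,000 = $404,680
Marlowe Township: $404,680 × 0.00504 = $2,039.5872
Yardley CSD: $404,680 × 0.0122 = $4,937.096
City of Sagehill: $404,680 × 0.0076 = $3,075.568
Levies subtotal = $10,052.2512
After credit = $10,052.2512 − $2,444 = $7,608.2512
Total = $7,608.2512 + $1,105 = $8,713.2512

$8,713.25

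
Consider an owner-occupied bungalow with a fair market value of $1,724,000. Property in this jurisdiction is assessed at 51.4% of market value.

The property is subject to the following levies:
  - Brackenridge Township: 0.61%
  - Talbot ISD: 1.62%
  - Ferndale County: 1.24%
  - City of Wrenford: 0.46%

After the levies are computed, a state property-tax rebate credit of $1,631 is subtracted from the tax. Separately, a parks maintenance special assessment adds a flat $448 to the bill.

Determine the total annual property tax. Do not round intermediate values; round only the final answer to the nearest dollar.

$33,642

Assessed value = $1,724,000 × 0.514 = $886,136
Brackenridge Township: $886,136 × 0.0061 = $5,405.4296
Talbot ISD: $886,136 × 0.0162 = $14,355.4032
Ferndale County: $886,136 × 0.0124 = $10,988.0864
City of Wrenford: $886,136 × 0.0046 = $4,076.2256
Levies subtotal = $34,825.1448
After credit = $34,825.1448 − $1,631 = $33,194.1448
Total = $33,194.1448 + $448 = $33,642.1448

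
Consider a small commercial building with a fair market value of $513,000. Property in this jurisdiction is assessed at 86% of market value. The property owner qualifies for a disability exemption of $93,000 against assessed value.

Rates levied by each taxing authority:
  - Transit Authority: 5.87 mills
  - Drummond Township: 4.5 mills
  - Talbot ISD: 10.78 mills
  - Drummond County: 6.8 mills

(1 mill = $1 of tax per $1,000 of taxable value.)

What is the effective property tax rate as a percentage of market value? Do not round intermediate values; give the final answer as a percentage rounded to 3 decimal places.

Assessed value = $513,000 × 0.86 = $441,180
Taxable value = $441,180 − $93,000 = $348,180
Transit Authority: $348,180 × 0.00587 = $2,043.8166
Drummond Township: $348,180 × 0.0045 = $1,566.81
Talbot ISD: $348,180 × 0.01078 = $3,753.3804
Drummond County: $348,180 × 0.0068 = $2,367.624
Total tax = $9,731.631
Effective rate = $9,731.631 ÷ $513,000 = 1.897% of market value

1.897%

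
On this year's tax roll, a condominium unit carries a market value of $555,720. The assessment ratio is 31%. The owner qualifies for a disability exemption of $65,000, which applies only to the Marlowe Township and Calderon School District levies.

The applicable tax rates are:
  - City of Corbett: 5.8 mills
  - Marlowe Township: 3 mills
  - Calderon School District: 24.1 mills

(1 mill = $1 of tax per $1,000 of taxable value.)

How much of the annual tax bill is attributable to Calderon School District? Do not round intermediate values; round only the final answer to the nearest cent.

$2,585.28

Assessed value = $555,720 × 0.31 = $172,273.2
Calderon School District taxable value = $172,273.2 − $65,000 = $107,273.2
Calderon School District levy = $107,273.2 × 0.0241 = $2,585.28412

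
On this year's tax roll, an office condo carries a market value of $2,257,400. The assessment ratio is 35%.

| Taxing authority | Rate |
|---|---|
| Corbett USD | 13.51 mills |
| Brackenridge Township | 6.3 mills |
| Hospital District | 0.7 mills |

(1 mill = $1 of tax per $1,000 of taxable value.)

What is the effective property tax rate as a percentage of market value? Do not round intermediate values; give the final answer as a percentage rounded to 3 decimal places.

0.718%

Assessed value = $2,257,400 × 0.35 = $790,090
Corbett USD: $790,090 × 0.01351 = $10,674.1159
Brackenridge Township: $790,090 × 0.0063 = $4,977.567
Hospital District: $790,090 × 0.0007 = $553.063
Total tax = $16,204.7459
Effective rate = $16,204.7459 ÷ $2,257,400 = 0.718% of market value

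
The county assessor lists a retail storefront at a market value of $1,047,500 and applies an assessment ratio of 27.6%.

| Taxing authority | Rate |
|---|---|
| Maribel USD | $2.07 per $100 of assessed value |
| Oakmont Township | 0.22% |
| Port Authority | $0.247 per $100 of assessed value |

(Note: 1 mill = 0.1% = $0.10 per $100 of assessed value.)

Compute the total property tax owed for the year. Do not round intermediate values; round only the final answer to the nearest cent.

Assessed value = $1,047,500 × 0.276 = $289,110
Maribel USD: $289,110 × 0.0207 = $5,984.577
Oakmont Township: $289,110 × 0.0022 = $636.042
Port Authority: $289,110 × 0.00247 = $714.1017
Total = $7,334.7207

$7,334.72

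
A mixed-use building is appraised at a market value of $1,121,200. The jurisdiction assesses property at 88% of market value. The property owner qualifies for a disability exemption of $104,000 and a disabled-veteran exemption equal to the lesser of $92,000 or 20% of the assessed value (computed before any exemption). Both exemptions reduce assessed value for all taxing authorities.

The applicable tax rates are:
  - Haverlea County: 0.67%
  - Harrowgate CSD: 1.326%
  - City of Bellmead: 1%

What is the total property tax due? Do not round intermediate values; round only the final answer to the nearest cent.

$23,688.05

Assessed value = $1,121,200 × 0.88 = $986,656
Disabled-veteran exemption = min($92,000, 20% × $986,656) = min($92,000, $197,331.2) = $92,000 (dollar cap binds)
Taxable value = $986,656 − $104,000 − $92,000 = $790,656
Haverlea County: $790,656 × 0.0067 = $5,297.3952
Harrowgate CSD: $790,656 × 0.01326 = $10,484.09856
City of Bellmead: $790,656 × 0.01 = $7,906.56
Total = $23,688.05376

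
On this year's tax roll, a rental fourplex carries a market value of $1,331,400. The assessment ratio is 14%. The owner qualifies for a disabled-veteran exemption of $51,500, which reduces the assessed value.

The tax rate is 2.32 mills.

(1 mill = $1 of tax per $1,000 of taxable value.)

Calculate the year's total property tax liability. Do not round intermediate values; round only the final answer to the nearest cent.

Assessed value = $1,331,400 × 0.14 = $186,396
Taxable value = $186,396 − $51,500 = $134,896
Tax = $134,896 × 0.00232 = $312.95872

$312.96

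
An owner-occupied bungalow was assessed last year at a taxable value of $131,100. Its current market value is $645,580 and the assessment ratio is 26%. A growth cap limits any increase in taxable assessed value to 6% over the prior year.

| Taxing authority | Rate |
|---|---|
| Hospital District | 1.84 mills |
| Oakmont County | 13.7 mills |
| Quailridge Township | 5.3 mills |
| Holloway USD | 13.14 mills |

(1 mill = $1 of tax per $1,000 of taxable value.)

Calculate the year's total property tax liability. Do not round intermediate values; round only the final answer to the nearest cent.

$4,722.06

Uncapped assessed value = $645,580 × 0.26 = $167,850.8
Cap limit = $131,100 × 1.06 = $138,966
Taxable assessed value = min($167,850.8, $138,966) = $138,966 (cap binds)
Hospital District: $138,966 × 0.00184 = $255.69744
Oakmont County: $138,966 × 0.0137 = $1,903.8342
Quailridge Township: $138,966 × 0.0053 = $736.5198
Holloway USD: $138,966 × 0.01314 = $1,826.01324
Total = $4,722.06468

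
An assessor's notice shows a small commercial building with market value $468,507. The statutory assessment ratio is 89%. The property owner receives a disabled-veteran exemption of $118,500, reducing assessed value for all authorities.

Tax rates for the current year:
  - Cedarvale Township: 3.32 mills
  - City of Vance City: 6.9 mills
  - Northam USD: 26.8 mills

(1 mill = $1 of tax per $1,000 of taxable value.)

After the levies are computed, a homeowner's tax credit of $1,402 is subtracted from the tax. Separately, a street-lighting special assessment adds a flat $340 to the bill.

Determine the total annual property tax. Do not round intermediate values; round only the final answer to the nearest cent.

Assessed value = $468,507 × 0.89 = $416,971.23
Taxable value = $416,971.23 − $118,500 = $298,471.23
Cedarvale Township: $298,471.23 × 0.00332 = $990.9244836
City of Vance City: $298,471.23 × 0.0069 = $2,059.451487
Northam USD: $298,471.23 × 0.0268 = $7,999.028964
Levies subtotal = $11,049.4049346
After credit = $11,049.4049346 − $1,402 = $9,647.4049346
Total = $9,647.4049346 + $340 = $9,987.4049346

$9,987.40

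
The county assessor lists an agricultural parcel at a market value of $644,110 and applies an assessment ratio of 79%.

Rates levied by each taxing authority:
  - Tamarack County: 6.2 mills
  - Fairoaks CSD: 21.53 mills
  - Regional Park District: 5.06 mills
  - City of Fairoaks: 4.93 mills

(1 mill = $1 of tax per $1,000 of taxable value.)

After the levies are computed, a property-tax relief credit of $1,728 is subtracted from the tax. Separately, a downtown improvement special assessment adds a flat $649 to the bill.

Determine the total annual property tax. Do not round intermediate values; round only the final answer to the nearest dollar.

$18,115

Assessed value = $644,110 × 0.79 = $508,846.9
Tamarack County: $508,846.9 × 0.0062 = $3,154.85078
Fairoaks CSD: $508,846.9 × 0.02153 = $10,955.473757
Regional Park District: $508,846.9 × 0.00506 = $2,574.765314
City of Fairoaks: $508,846.9 × 0.00493 = $2,508.615217
Levies subtotal = $19,193.705068
After credit = $19,193.705068 − $1,728 = $17,465.705068
Total = $17,465.705068 + $649 = $18,114.705068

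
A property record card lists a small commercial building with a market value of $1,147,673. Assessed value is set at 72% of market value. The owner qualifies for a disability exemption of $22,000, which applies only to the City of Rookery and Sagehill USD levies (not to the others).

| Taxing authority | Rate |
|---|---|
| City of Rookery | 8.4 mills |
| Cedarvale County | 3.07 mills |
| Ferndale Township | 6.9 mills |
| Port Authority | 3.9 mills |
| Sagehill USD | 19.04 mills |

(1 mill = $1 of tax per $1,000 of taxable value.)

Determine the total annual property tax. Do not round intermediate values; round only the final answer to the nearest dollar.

Assessed value = $1,147,673 × 0.72 = $826,324.56
City of Rookery: ($826,324.56 − $22,000) × 0.0084 = $804,324.56 × 0.0084 = $6,756.326304
Cedarvale County: $826,324.56 × 0.00307 = $2,536.8163992
Ferndale Township: $826,324.56 × 0.0069 = $5,701.639464
Port Authority: $826,324.56 × 0.0039 = $3,222.665784
Sagehill USD: ($826,324.56 − $22,000) × 0.01904 = $804,324.56 × 0.01904 = $15,314.3396224
Total = $33,531.7875736

$33,532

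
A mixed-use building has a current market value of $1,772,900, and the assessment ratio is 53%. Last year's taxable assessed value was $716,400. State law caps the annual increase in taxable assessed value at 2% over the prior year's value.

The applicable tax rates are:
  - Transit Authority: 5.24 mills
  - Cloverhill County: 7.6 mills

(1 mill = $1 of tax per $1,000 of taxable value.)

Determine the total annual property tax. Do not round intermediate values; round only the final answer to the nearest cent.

$9,382.55

Uncapped assessed value = $1,772,900 × 0.53 = $939,637
Cap limit = $716,400 × 1.02 = $730,728
Taxable assessed value = min($939,637, $730,728) = $730,728 (cap binds)
Transit Authority: $730,728 × 0.00524 = $3,829.01472
Cloverhill County: $730,728 × 0.0076 = $5,553.5328
Total = $9,382.54752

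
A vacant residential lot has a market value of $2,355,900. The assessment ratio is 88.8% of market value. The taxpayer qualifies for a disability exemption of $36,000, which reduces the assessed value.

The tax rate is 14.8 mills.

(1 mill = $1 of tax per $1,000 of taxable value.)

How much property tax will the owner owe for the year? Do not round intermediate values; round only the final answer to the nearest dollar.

$30,429

Assessed value = $2,355,900 × 0.888 = $2,092,039.2
Taxable value = $2,092,039.2 − $36,000 = $2,056,039.2
Tax = $2,056,039.2 × 0.0148 = $30,429.38016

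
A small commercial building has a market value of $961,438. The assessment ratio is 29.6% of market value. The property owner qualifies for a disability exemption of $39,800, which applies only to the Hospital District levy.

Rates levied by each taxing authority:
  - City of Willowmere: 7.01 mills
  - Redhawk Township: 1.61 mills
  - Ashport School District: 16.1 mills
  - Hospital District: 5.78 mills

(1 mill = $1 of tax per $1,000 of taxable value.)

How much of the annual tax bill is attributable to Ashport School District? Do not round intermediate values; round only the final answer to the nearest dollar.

Assessed value = $961,438 × 0.296 = $284,585.648
Ashport School District taxable value = $284,585.648 (exemption does not apply)
Ashport School District levy = $284,585.648 × 0.0161 = $4,581.8289328

$4,582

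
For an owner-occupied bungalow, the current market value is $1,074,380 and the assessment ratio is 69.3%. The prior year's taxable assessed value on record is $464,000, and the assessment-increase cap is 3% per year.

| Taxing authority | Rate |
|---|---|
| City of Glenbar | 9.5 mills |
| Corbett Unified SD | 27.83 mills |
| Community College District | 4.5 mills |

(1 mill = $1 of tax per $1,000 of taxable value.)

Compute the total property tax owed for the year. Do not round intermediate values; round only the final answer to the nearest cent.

$19,991.39

Uncapped assessed value = $1,074,380 × 0.693 = $744,545.34
Cap limit = $464,000 × 1.03 = $477,920
Taxable assessed value = min($744,545.34, $477,920) = $477,920 (cap binds)
City of Glenbar: $477,920 × 0.0095 = $4,540.24
Corbett Unified SD: $477,920 × 0.02783 = $13,300.5136
Community College District: $477,920 × 0.0045 = $2,150.64
Total = $19,991.3936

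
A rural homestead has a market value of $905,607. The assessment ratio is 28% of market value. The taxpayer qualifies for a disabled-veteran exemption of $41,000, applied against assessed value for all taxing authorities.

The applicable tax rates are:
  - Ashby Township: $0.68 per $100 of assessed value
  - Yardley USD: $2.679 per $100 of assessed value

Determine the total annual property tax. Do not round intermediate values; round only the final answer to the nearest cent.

Assessed value = $905,607 × 0.28 = $253,569.96
Taxable value = $253,569.96 − $41,000 = $212,569.96
Ashby Township: $212,569.96 × 0.0068 = $1,445.475728
Yardley USD: $212,569.96 × 0.02679 = $5,694.7492284
Total = $1,445.475728 + $5,694.7492284 = $7,140.2249564

$7,140.22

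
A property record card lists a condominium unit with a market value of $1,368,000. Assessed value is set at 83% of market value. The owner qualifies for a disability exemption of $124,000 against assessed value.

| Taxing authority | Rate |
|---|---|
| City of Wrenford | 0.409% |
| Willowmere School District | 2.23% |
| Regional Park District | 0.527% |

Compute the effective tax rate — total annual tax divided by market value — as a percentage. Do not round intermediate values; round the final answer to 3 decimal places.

2.341%

Assessed value = $1,368,000 × 0.83 = $1,135,440
Taxable value = $1,135,440 − $124,000 = $1,011,440
City of Wrenford: $1,011,440 × 0.00409 = $4,136.7896
Willowmere School District: $1,011,440 × 0.0223 = $22,555.112
Regional Park District: $1,011,440 × 0.00527 = $5,330.2888
Total tax = $32,022.1904
Effective rate = $32,022.1904 ÷ $1,368,000 = 2.341% of market value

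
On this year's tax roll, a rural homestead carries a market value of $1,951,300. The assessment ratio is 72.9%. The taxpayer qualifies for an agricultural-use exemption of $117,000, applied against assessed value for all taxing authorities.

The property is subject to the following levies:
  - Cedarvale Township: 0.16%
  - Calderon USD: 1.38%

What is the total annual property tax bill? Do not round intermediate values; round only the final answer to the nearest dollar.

$20,105

Assessed value = $1,951,300 × 0.729 = $1,422,497.7
Taxable value = $1,422,497.7 − $117,000 = $1,305,497.7
Cedarvale Township: $1,305,497.7 × 0.0016 = $2,088.79632
Calderon USD: $1,305,497.7 × 0.0138 = $18,015.86826
Total = $2,088.79632 + $18,015.86826 = $20,104.66458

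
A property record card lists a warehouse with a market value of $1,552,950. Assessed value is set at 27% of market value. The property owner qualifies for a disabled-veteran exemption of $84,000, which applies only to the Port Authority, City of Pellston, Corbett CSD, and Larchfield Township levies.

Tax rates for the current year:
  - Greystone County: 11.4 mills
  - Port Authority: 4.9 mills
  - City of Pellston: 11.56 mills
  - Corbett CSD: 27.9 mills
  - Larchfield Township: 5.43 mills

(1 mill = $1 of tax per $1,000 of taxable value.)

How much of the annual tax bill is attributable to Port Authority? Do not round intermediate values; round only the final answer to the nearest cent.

$1,642.95

Assessed value = $1,552,950 × 0.27 = $419,296.5
Port Authority taxable value = $419,296.5 − $84,000 = $335,296.5
Port Authority levy = $335,296.5 × 0.0049 = $1,642.95285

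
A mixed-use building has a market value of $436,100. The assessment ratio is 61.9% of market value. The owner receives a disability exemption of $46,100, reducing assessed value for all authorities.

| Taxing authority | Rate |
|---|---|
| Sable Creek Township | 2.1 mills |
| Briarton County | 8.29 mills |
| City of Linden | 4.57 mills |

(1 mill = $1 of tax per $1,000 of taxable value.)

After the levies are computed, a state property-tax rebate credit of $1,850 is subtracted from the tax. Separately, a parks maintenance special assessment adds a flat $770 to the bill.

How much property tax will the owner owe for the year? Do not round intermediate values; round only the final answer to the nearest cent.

$2,268.73

Assessed value = $436,100 × 0.619 = $269,945.9
Taxable value = $269,945.9 − $46,100 = $223,845.9
Sable Creek Township: $223,845.9 × 0.0021 = $470.07639
Briarton County: $223,845.9 × 0.00829 = $1,855.682511
City of Linden: $223,845.9 × 0.00457 = $1,022.975763
Levies subtotal = $3,348.734664
After credit = $3,348.734664 − $1,850 = $1,498.734664
Total = $1,498.734664 + $770 = $2,268.734664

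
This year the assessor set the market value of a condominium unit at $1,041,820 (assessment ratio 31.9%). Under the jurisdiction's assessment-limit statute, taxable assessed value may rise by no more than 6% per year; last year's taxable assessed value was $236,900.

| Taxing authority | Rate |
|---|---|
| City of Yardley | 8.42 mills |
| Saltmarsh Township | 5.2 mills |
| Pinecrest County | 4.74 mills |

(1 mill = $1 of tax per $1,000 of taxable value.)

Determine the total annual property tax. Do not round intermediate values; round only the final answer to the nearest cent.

$4,610.45

Uncapped assessed value = $1,041,820 × 0.319 = $332,340.58
Cap limit = $236,900 × 1.06 = $251,114
Taxable assessed value = min($332,340.58, $251,114) = $251,114 (cap binds)
City of Yardley: $251,114 × 0.00842 = $2,114.37988
Saltmarsh Township: $251,114 × 0.0052 = $1,305.7928
Pinecrest County: $251,114 × 0.00474 = $1,190.28036
Total = $4,610.45304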